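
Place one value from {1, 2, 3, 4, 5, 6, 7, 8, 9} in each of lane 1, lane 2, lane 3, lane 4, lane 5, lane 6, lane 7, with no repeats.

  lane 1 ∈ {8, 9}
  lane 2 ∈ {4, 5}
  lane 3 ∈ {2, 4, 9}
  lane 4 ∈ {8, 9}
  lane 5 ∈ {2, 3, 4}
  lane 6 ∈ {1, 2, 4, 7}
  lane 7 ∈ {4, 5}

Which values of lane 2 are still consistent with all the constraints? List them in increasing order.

lane 1 and lane 4 share exactly the 2 values {8, 9}; by pigeonhole those values go to them, so strike 8, 9 from lane 3.
lane 2 and lane 7 between them cover only {4, 5} — a naked pair. Remove those values from lane 3, lane 5, lane 6.
That leaves lane 3 = 2. Remove 2 from lane 5, lane 6.
lane 5 must be 3 (only option left).
No further eliminations apply; lane 2 can still be any of 4, 5.

4, 5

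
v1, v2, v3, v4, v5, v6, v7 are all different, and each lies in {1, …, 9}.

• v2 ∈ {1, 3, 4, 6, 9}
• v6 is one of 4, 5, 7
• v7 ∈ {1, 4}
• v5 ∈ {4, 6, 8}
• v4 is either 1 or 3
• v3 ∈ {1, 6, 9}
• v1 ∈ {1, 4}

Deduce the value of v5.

8

v1 and v7 share exactly the 2 values {1, 4}; by pigeonhole those values go to them, so strike 1, 4 from v2, v3, v4, v5, v6.
v4's domain is down to {3}, so v4 = 3. Eliminate 3 elsewhere: v2.
The 2 variables v2 and v3 are confined to {6, 9}, which locks those values in; drop them from v5.
So v5 = 8.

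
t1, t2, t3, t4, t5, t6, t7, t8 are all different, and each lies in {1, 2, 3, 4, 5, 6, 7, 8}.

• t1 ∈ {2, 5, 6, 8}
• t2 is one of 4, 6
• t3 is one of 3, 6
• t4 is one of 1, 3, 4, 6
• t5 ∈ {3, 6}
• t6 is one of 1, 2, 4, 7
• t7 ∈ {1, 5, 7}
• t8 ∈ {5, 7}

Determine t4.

1

Among the 8 variables, 8 fits only t1 (and all 8 values in {1, 2, 3, 4, 5, 6, 7, 8} must be used), so t1 = 8.
Among the 7 still-open variables, 2 fits only t6 (and all 7 values in {1, 2, 3, 4, 5, 6, 7} must be used), so t6 = 2.
t3 and t5 between them cover only {3, 6} — a naked pair. Remove those values from t2, t4.
That leaves t2 = 4. Strike 4 from t4.
So t4 = 1.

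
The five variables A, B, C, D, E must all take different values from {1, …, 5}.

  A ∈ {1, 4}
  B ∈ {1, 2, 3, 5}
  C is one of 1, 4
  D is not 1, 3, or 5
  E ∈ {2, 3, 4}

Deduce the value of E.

The 5 variables together cover exactly {1, 2, 3, 4, 5} — 5 values for 5 variables — and 5 appears only in B's list, so B = 5.
The 4 still-open variables together cover exactly {1, 2, 3, 4} — 4 values for 4 variables — and 3 appears only in E's list, so E = 3.

3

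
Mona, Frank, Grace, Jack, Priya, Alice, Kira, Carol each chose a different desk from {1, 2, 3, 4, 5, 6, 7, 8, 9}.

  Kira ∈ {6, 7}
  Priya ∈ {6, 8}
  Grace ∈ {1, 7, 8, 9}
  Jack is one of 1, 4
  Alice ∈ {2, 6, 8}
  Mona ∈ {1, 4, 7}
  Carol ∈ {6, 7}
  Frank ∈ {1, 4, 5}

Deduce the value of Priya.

Among the 8 variables, 2 fits only Alice (and all 8 values in {1, 2, 4, 5, 6, 7, 8, 9} must be used), so Alice = 2.
The 7 still-open variables draw from only 7 values {1, 4, 5, 6, 7, 8, 9}, so each is used; only Frank can be 5, hence Frank = 5.
The 6 still-open variables draw from only 6 values {1, 4, 6, 7, 8, 9}, so each is used; only Grace can be 9, hence Grace = 9.
Among the 5 still-open variables, 8 fits only Priya (and all 5 values in {1, 4, 6, 7, 8} must be used), so Priya = 8.

8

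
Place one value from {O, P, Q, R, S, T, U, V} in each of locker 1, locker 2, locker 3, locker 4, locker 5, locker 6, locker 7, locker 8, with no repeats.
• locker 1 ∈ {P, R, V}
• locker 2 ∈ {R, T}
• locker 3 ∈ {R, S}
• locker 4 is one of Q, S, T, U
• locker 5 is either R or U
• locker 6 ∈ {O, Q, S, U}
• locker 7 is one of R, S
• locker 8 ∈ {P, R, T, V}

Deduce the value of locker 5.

Among the 8 variables, O fits only locker 6 (and all 8 values in {O, P, Q, R, S, T, U, V} must be used), so locker 6 = O.
The 7 still-open variables draw from only 7 values {P, Q, R, S, T, U, V}, so each is used; only locker 4 can be Q, hence locker 4 = Q.
The 6 still-open variables together cover exactly {P, R, S, T, U, V} — 6 values for 6 variables — and U appears only in locker 5's list, so locker 5 = U.

U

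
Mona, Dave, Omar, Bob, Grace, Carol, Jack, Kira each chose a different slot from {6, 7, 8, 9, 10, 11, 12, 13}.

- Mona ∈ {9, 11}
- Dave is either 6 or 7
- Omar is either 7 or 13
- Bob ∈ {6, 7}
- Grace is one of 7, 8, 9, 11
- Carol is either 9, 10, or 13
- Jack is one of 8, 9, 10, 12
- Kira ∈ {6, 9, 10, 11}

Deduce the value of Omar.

13

The 8 variables together cover exactly {6, 7, 8, 9, 10, 11, 12, 13} — 8 values for 8 variables — and 12 appears only in Jack's list, so Jack = 12.
The 7 still-open variables together cover exactly {6, 7, 8, 9, 10, 11, 13} — 7 values for 7 variables — and 8 appears only in Grace's list, so Grace = 8.
The 2 variables Dave and Bob are confined to {6, 7}, which locks those values in; drop them from Omar, Kira.
So Omar = 13.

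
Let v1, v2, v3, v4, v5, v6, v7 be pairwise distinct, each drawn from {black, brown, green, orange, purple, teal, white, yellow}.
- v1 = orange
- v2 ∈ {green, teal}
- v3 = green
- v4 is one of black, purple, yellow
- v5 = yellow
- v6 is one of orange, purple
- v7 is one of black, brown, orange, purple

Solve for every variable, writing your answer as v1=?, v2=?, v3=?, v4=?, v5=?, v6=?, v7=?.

v1's domain is down to {orange}, so v1 = orange. Eliminate orange elsewhere: v6, v7.
v3's domain is down to {green}, so v3 = green. So v2 can't be green.
v5's domain is down to {yellow}, so v5 = yellow. Remove yellow from v4.
v6 must be purple (only option left). Strike purple from v4, v7.
That leaves v2 = teal.
v4's domain is down to {black}, so v4 = black. Strike black from v7.
That leaves v7 = brown.

v1=orange, v2=teal, v3=green, v4=black, v5=yellow, v6=purple, v7=brown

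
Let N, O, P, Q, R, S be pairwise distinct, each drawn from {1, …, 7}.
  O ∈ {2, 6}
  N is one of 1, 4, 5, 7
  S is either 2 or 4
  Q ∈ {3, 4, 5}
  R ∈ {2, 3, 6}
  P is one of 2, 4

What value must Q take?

5

P and S share exactly the 2 values {2, 4}; by pigeonhole those values go to them, so strike 2, 4 from N, O, Q, R.
O has just one choice, so O = 6. Eliminate 6 elsewhere: R.
R must be 3 (only option left). So Q can't be 3.
So Q = 5.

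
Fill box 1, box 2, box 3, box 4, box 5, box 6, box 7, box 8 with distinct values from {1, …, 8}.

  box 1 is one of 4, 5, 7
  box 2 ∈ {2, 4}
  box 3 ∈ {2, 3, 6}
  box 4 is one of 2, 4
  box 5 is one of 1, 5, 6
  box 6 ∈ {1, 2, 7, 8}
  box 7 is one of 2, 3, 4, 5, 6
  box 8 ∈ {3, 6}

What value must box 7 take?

5

Among the 8 variables, 8 fits only box 6 (and all 8 values in {1, 2, 3, 4, 5, 6, 7, 8} must be used), so box 6 = 8.
The 7 still-open variables draw from only 7 values {1, 2, 3, 4, 5, 6, 7}, so each is used; only box 5 can be 1, hence box 5 = 1.
Among the 6 still-open variables, 7 fits only box 1 (and all 6 values in {2, 3, 4, 5, 6, 7} must be used), so box 1 = 7.
The 5 still-open variables draw from only 5 values {2, 3, 4, 5, 6}, so each is used; only box 7 can be 5, hence box 7 = 5.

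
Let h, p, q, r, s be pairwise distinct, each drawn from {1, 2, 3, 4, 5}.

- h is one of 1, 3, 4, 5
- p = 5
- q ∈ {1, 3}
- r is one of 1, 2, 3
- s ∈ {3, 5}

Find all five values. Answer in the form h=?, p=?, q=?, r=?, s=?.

p has just one choice, so p = 5. Eliminate 5 elsewhere: h, s.
s has just one choice, so s = 3. So h, q, r can't be 3.
q has just one choice, so q = 1. Strike 1 from h, r.
r must be 2 (only option left).
h must be 4 (only option left).

h=4, p=5, q=1, r=2, s=3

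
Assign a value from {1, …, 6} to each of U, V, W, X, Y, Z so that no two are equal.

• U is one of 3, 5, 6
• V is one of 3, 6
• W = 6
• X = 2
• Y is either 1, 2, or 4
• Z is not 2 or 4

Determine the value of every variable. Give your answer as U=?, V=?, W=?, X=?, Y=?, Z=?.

W's domain is down to {6}, so W = 6. Strike 6 from U, V, Z.
That leaves X = 2. Remove 2 from Y.
That leaves V = 3. Remove 3 from U, Z.
U's domain is down to {5}, so U = 5. Strike 5 from Z.
Z must be 1 (only option left). Strike 1 from Y.
Y must be 4 (only option left).

U=5, V=3, W=6, X=2, Y=4, Z=1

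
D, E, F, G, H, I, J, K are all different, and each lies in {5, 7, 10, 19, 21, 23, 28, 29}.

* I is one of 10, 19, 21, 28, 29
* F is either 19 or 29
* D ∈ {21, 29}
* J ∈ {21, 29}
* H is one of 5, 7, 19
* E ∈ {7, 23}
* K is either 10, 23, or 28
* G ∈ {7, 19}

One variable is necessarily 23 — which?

The 8 variables draw from only 8 values {5, 7, 10, 19, 21, 23, 28, 29}, so each is used; only H can be 5, hence H = 5.
D and J between them cover only {21, 29} — a naked pair. Remove those values from F, I.
F has just one choice, so F = 19. Remove 19 from G, I.
G's domain is down to {7}, so G = 7. So E can't be 7.
So 23 goes to E.

E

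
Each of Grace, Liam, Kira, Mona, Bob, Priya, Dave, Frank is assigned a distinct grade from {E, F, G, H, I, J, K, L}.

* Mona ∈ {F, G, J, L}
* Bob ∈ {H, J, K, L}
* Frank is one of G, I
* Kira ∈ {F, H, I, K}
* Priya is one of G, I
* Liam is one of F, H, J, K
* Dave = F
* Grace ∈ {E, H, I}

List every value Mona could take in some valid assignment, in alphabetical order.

Dave's domain is down to {F}, so Dave = F. So Liam, Kira, Mona can't be F.
Among the 7 still-open variables, E fits only Grace (and all 7 values in {E, G, H, I, J, K, L} must be used), so Grace = E.
The 2 variables Priya and Frank are confined to {G, I}, which locks those values in; drop them from Kira, Mona.
No further eliminations apply; Mona can still be any of J, L.

J, L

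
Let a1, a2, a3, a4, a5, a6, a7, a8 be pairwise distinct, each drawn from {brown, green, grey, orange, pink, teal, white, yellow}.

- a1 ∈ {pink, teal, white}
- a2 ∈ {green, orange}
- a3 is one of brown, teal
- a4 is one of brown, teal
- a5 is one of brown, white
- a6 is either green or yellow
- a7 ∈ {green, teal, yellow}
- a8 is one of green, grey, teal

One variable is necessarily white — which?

The 8 variables draw from only 8 values {brown, green, grey, orange, pink, teal, white, yellow}, so each is used; only a8 can be grey, hence a8 = grey.
The 7 still-open variables draw from only 7 values {brown, green, orange, pink, teal, white, yellow}, so each is used; only a2 can be orange, hence a2 = orange.
The 6 still-open variables together cover exactly {brown, green, pink, teal, white, yellow} — 6 values for 6 variables — and pink appears only in a1's list, so a1 = pink.
The 5 still-open variables together cover exactly {brown, green, teal, white, yellow} — 5 values for 5 variables — and white appears only in a5's list, so a5 = white.

a5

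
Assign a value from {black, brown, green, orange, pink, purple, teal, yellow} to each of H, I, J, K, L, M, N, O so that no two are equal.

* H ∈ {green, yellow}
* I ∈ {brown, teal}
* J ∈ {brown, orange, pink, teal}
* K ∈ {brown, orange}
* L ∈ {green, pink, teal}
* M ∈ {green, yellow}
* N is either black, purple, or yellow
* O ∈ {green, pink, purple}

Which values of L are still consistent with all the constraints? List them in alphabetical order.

pink, teal

Among the 8 variables, black fits only N (and all 8 values in {black, brown, green, orange, pink, purple, teal, yellow} must be used), so N = black.
The 7 still-open variables draw from only 7 values {brown, green, orange, pink, purple, teal, yellow}, so each is used; only O can be purple, hence O = purple.
The 2 variables H and M are confined to {green, yellow}, which locks those values in; drop them from L.
No further eliminations apply; L can still be any of pink, teal.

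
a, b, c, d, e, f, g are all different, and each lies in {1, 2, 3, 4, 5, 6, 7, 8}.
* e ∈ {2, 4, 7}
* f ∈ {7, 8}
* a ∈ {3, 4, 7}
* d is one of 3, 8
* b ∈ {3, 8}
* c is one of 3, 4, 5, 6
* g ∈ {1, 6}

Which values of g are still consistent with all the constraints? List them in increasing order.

1, 6

b and d share exactly the 2 values {3, 8}; by pigeonhole those values go to them, so strike 3, 8 from a, c, f.
f has just one choice, so f = 7. Remove 7 from a, e.
a must be 4 (only option left). So c, e can't be 4.
That leaves e = 2.
No further eliminations apply; g can still be any of 1, 6.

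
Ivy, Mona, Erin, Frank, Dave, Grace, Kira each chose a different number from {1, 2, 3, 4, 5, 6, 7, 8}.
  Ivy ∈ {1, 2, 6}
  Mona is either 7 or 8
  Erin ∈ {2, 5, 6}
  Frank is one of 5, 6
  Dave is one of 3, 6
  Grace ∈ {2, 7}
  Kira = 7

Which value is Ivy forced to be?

Kira's domain is down to {7}, so Kira = 7. Eliminate 7 elsewhere: Mona, Grace.
Mona's domain is down to {8}, so Mona = 8.
Grace's domain is down to {2}, so Grace = 2. Strike 2 from Ivy, Erin.
The 4 still-open variables together cover exactly {1, 3, 5, 6} — 4 values for 4 variables — and 1 appears only in Ivy's list, so Ivy = 1.

1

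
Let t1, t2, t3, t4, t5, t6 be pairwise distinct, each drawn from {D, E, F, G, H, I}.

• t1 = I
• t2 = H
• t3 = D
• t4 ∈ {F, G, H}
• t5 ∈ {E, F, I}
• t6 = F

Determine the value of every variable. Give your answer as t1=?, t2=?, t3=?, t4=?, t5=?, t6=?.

t1 must be I (only option left). So t5 can't be I.
t2 has just one choice, so t2 = H. Remove H from t4.
t3 has just one choice, so t3 = D.
t6 has just one choice, so t6 = F. Remove F from t4, t5.
t4 must be G (only option left).
That leaves t5 = E.

t1=I, t2=H, t3=D, t4=G, t5=E, t6=F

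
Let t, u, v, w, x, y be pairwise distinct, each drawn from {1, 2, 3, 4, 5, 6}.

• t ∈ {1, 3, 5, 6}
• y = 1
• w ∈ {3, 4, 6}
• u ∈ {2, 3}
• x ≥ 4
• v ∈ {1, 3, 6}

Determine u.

2

y must be 1 (only option left). Strike 1 from t, v.
The 5 still-open variables together cover exactly {2, 3, 4, 5, 6} — 5 values for 5 variables — and 2 appears only in u's list, so u = 2.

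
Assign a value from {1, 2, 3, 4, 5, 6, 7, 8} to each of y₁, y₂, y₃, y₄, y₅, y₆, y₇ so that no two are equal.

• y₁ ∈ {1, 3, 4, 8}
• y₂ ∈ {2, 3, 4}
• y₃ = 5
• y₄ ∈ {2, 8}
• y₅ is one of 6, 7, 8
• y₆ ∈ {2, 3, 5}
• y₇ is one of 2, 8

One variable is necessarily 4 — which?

y₃ has just one choice, so y₃ = 5. So y₆ can't be 5.
y₄ and y₇ share exactly the 2 values {2, 8}; by pigeonhole those values go to them, so strike 2, 8 from y₁, y₂, y₅, y₆.
y₆ has just one choice, so y₆ = 3. So y₁, y₂ can't be 3.
So 4 goes to y₂.

y₂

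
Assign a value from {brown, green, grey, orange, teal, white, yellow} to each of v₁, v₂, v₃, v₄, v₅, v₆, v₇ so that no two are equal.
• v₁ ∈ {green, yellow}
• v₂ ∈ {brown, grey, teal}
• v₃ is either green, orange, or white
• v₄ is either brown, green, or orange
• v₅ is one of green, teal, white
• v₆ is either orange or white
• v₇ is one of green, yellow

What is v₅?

The 7 variables draw from only 7 values {brown, green, grey, orange, teal, white, yellow}, so each is used; only v₂ can be grey, hence v₂ = grey.
The 6 still-open variables draw from only 6 values {brown, green, orange, teal, white, yellow}, so each is used; only v₄ can be brown, hence v₄ = brown.
Among the 5 still-open variables, teal fits only v₅ (and all 5 values in {green, orange, teal, white, yellow} must be used), so v₅ = teal.

teal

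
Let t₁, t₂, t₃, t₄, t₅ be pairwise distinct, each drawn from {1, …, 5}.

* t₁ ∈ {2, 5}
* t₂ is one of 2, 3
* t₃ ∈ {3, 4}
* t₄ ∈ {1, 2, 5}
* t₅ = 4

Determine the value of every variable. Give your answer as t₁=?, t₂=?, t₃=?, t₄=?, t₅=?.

t₅ has just one choice, so t₅ = 4. So t₃ can't be 4.
t₃'s domain is down to {3}, so t₃ = 3. Strike 3 from t₂.
t₂ must be 2 (only option left). Strike 2 from t₁, t₄.
t₁ must be 5 (only option left). Strike 5 from t₄.
t₄ must be 1 (only option left).

t₁=5, t₂=2, t₃=3, t₄=1, t₅=4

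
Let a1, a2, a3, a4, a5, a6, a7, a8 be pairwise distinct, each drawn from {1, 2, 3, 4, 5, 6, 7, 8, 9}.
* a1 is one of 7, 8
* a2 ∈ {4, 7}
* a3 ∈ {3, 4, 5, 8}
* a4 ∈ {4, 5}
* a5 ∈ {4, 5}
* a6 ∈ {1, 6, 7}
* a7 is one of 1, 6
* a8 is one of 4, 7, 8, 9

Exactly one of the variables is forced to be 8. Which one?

a1

Among the 8 variables, 3 fits only a3 (and all 8 values in {1, 3, 4, 5, 6, 7, 8, 9} must be used), so a3 = 3.
The 7 still-open variables draw from only 7 values {1, 4, 5, 6, 7, 8, 9}, so each is used; only a8 can be 9, hence a8 = 9.
The 6 still-open variables together cover exactly {1, 4, 5, 6, 7, 8} — 6 values for 6 variables — and 8 appears only in a1's list, so a1 = 8.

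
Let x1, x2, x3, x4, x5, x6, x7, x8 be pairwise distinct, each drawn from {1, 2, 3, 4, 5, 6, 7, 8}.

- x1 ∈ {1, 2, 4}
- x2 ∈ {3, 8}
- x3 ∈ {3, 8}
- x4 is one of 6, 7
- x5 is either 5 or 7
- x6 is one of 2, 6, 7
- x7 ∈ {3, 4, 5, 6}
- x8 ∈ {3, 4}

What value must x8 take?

4

The 8 variables together cover exactly {1, 2, 3, 4, 5, 6, 7, 8} — 8 values for 8 variables — and 1 appears only in x1's list, so x1 = 1.
Among the 7 still-open variables, 2 fits only x6 (and all 7 values in {2, 3, 4, 5, 6, 7, 8} must be used), so x6 = 2.
x2 and x3 between them cover only {3, 8} — a naked pair. Remove those values from x7, x8.
So x8 = 4.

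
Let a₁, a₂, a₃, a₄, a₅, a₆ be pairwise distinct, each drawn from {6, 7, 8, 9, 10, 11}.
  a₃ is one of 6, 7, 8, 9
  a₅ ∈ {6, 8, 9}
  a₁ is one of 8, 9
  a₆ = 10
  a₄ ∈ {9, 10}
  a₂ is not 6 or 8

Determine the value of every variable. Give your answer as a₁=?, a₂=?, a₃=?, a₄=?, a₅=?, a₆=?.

a₆'s domain is down to {10}, so a₆ = 10. Strike 10 from a₂, a₄.
a₄'s domain is down to {9}, so a₄ = 9. Eliminate 9 elsewhere: a₁, a₂, a₃, a₅.
That leaves a₁ = 8. Strike 8 from a₃, a₅.
a₅ must be 6 (only option left). Remove 6 from a₃.
That leaves a₃ = 7. Strike 7 from a₂.
a₂ must be 11 (only option left).

a₁=8, a₂=11, a₃=7, a₄=9, a₅=6, a₆=10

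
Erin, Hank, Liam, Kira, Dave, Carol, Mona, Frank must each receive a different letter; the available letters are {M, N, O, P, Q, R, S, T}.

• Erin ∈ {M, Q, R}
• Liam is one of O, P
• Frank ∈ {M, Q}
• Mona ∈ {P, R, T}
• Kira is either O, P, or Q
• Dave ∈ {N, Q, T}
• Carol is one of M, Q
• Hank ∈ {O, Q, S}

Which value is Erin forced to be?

R

The 8 variables draw from only 8 values {M, N, O, P, Q, R, S, T}, so each is used; only Dave can be N, hence Dave = N.
The 7 still-open variables draw from only 7 values {M, O, P, Q, R, S, T}, so each is used; only Hank can be S, hence Hank = S.
Among the 6 still-open variables, T fits only Mona (and all 6 values in {M, O, P, Q, R, T} must be used), so Mona = T.
The 5 still-open variables draw from only 5 values {M, O, P, Q, R}, so each is used; only Erin can be R, hence Erin = R.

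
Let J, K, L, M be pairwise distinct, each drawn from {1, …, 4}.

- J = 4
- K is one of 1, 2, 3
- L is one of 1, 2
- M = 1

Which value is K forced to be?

3

J has just one choice, so J = 4.
That leaves M = 1. Remove 1 from K, L.
L must be 2 (only option left). Eliminate 2 elsewhere: K.
So K = 3.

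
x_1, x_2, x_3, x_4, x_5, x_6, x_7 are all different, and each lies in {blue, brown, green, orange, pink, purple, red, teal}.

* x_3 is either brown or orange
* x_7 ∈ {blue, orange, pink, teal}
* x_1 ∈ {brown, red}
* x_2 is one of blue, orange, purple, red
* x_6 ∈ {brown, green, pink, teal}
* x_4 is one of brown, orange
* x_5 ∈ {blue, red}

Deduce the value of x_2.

purple

x_3 and x_4 share exactly the 2 values {brown, orange}; by pigeonhole those values go to them, so strike brown, orange from x_1, x_2, x_6, x_7.
x_1 must be red (only option left). So x_2, x_5 can't be red.
x_5 must be blue (only option left). Strike blue from x_2, x_7.
So x_2 = purple.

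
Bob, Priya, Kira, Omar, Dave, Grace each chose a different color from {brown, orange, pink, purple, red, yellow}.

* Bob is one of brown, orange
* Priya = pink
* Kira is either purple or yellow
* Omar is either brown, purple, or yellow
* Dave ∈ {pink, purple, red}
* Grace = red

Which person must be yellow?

Kira

Priya must be pink (only option left). So Dave can't be pink.
Grace has just one choice, so Grace = red. So Dave can't be red.
That leaves Dave = purple. Remove purple from Kira, Omar.
So yellow goes to Kira.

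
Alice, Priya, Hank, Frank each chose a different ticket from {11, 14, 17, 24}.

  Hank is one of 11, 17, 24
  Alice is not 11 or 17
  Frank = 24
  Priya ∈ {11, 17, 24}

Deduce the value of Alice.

14

Frank must be 24 (only option left). Eliminate 24 elsewhere: Alice, Priya, Hank.
So Alice = 14.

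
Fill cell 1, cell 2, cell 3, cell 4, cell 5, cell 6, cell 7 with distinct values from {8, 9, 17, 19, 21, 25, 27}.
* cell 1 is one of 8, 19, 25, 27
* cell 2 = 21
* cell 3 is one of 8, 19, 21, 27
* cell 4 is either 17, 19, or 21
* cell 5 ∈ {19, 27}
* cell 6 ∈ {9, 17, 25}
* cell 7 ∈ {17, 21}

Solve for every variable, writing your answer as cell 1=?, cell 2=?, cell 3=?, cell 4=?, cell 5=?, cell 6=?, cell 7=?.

cell 1=25, cell 2=21, cell 3=8, cell 4=19, cell 5=27, cell 6=9, cell 7=17

cell 2 has just one choice, so cell 2 = 21. So cell 3, cell 4, cell 7 can't be 21.
cell 7's domain is down to {17}, so cell 7 = 17. Strike 17 from cell 4, cell 6.
cell 4 must be 19 (only option left). Strike 19 from cell 1, cell 3, cell 5.
cell 5 has just one choice, so cell 5 = 27. Remove 27 from cell 1, cell 3.
cell 3 must be 8 (only option left). Eliminate 8 elsewhere: cell 1.
That leaves cell 1 = 25. Strike 25 from cell 6.
cell 6 must be 9 (only option left).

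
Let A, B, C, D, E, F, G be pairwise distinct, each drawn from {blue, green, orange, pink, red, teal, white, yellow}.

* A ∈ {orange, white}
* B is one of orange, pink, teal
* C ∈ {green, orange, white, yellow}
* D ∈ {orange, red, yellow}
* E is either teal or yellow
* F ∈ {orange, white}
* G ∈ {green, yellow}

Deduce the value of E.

teal

Among the 7 variables, pink fits only B (and all 7 values in {green, orange, pink, red, teal, white, yellow} must be used), so B = pink.
Among the 6 still-open variables, red fits only D (and all 6 values in {green, orange, red, teal, white, yellow} must be used), so D = red.
The 5 still-open variables draw from only 5 values {green, orange, teal, white, yellow}, so each is used; only E can be teal, hence E = teal.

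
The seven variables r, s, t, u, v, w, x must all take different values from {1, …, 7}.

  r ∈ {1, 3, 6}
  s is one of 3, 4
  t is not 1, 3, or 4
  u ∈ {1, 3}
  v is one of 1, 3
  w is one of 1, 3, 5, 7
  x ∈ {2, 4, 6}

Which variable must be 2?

The 2 variables u and v are confined to {1, 3}, which locks those values in; drop them from r, s, w.
r has just one choice, so r = 6. Strike 6 from t, x.
s must be 4 (only option left). Eliminate 4 elsewhere: x.
So 2 goes to x.

x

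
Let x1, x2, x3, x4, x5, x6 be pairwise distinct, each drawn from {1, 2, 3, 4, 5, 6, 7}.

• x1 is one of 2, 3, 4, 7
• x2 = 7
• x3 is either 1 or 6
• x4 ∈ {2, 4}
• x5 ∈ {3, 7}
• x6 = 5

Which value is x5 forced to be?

3

x2 has just one choice, so x2 = 7. Strike 7 from x1, x5.
So x5 = 3.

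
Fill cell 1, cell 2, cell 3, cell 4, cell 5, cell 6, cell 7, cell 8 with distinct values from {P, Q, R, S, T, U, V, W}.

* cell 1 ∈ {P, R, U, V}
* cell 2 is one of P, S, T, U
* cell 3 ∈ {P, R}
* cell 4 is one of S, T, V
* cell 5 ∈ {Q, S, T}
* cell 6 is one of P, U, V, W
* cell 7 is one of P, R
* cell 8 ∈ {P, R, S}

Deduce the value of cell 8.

S

Among the 8 variables, Q fits only cell 5 (and all 8 values in {P, Q, R, S, T, U, V, W} must be used), so cell 5 = Q.
The 7 still-open variables together cover exactly {P, R, S, T, U, V, W} — 7 values for 7 variables — and W appears only in cell 6's list, so cell 6 = W.
cell 3 and cell 7 between them cover only {P, R} — a naked pair. Remove those values from cell 1, cell 2, cell 8.
So cell 8 = S.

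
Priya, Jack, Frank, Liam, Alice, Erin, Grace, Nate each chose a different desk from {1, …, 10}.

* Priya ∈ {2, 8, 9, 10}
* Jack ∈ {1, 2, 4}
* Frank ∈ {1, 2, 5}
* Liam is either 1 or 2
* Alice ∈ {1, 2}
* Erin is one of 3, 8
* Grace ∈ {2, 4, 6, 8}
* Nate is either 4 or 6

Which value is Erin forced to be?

3

Liam and Alice between them cover only {1, 2} — a naked pair. Remove those values from Priya, Jack, Frank, Grace.
Jack must be 4 (only option left). Remove 4 from Grace, Nate.
Frank has just one choice, so Frank = 5.
That leaves Nate = 6. Eliminate 6 elsewhere: Grace.
Grace has just one choice, so Grace = 8. Remove 8 from Priya, Erin.
So Erin = 3.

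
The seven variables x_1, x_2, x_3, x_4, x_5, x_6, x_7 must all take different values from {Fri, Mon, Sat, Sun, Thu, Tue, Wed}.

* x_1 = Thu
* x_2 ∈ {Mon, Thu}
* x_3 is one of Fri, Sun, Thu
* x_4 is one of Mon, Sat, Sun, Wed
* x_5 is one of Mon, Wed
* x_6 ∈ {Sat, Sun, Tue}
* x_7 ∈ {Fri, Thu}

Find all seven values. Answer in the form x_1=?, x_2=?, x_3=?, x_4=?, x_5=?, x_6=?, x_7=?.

x_1=Thu, x_2=Mon, x_3=Sun, x_4=Sat, x_5=Wed, x_6=Tue, x_7=Fri

x_1 must be Thu (only option left). Eliminate Thu elsewhere: x_2, x_3, x_7.
x_2 has just one choice, so x_2 = Mon. Strike Mon from x_4, x_5.
x_5 has just one choice, so x_5 = Wed. Remove Wed from x_4.
x_7 has just one choice, so x_7 = Fri. Eliminate Fri elsewhere: x_3.
x_3 has just one choice, so x_3 = Sun. Strike Sun from x_4, x_6.
That leaves x_4 = Sat. So x_6 can't be Sat.
That leaves x_6 = Tue.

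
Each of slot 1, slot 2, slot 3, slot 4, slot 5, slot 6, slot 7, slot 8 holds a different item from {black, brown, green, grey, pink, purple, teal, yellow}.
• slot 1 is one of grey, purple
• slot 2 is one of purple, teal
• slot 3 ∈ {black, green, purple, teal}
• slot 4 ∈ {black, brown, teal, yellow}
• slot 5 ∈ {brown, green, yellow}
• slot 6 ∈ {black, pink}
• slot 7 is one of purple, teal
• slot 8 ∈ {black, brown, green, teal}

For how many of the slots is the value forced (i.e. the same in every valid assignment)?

2

Among the 8 variables, grey fits only slot 1 (and all 8 values in {black, brown, green, grey, pink, purple, teal, yellow} must be used), so slot 1 = grey.
Among the 7 still-open variables, pink fits only slot 6 (and all 7 values in {black, brown, green, pink, purple, teal, yellow} must be used), so slot 6 = pink.
slot 2 and slot 7 share exactly the 2 values {purple, teal}; by pigeonhole those values go to them, so strike purple, teal from slot 3, slot 4, slot 8.
Determined: slot 1=grey, slot 6=pink. The other slots each still have more than one consistent value. That makes 2.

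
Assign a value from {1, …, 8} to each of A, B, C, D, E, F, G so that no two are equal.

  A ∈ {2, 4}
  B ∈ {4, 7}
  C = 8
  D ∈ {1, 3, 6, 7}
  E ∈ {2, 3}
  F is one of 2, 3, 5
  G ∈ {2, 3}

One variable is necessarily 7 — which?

C must be 8 (only option left).
E and G between them cover only {2, 3} — a naked pair. Remove those values from A, D, F.
A has just one choice, so A = 4. Strike 4 from B.
So 7 goes to B.

B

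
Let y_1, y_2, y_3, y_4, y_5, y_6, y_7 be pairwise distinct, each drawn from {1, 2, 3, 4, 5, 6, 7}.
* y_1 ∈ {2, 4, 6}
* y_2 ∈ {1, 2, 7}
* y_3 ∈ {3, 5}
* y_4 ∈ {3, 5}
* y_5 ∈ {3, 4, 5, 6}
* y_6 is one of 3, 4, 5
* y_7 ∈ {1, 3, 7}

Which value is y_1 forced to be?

The 2 variables y_3 and y_4 are confined to {3, 5}, which locks those values in; drop them from y_5, y_6, y_7.
That leaves y_6 = 4. Eliminate 4 elsewhere: y_1, y_5.
y_5 must be 6 (only option left). Strike 6 from y_1.
So y_1 = 2.

2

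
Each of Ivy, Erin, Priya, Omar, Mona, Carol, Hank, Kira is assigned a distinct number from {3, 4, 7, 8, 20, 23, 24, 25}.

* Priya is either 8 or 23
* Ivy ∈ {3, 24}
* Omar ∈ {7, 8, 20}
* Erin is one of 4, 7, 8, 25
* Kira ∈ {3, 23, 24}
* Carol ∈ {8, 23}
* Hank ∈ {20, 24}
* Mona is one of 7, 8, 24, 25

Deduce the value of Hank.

Among the 8 variables, 4 fits only Erin (and all 8 values in {3, 4, 7, 8, 20, 23, 24, 25} must be used), so Erin = 4.
The 7 still-open variables draw from only 7 values {3, 7, 8, 20, 23, 24, 25}, so each is used; only Mona can be 25, hence Mona = 25.
The 6 still-open variables together cover exactly {3, 7, 8, 20, 23, 24} — 6 values for 6 variables — and 7 appears only in Omar's list, so Omar = 7.
The 5 still-open variables together cover exactly {3, 8, 20, 23, 24} — 5 values for 5 variables — and 20 appears only in Hank's list, so Hank = 20.

20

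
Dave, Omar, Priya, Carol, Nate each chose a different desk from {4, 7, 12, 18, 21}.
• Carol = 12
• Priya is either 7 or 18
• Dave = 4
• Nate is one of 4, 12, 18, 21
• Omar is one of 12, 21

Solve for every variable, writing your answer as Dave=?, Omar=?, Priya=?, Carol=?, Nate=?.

Dave=4, Omar=21, Priya=7, Carol=12, Nate=18

Dave must be 4 (only option left). Eliminate 4 elsewhere: Nate.
Carol's domain is down to {12}, so Carol = 12. So Omar, Nate can't be 12.
That leaves Omar = 21. Eliminate 21 elsewhere: Nate.
Nate has just one choice, so Nate = 18. Eliminate 18 elsewhere: Priya.
Priya must be 7 (only option left).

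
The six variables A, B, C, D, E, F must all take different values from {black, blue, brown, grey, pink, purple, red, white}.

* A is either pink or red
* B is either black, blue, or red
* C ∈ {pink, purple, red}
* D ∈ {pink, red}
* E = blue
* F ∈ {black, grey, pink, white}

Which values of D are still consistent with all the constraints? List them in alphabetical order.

pink, red

E has just one choice, so E = blue. Remove blue from B.
The 2 variables A and D are confined to {pink, red}, which locks those values in; drop them from B, C, F.
B has just one choice, so B = black. So F can't be black.
C must be purple (only option left).
No further eliminations apply; D can still be any of pink, red.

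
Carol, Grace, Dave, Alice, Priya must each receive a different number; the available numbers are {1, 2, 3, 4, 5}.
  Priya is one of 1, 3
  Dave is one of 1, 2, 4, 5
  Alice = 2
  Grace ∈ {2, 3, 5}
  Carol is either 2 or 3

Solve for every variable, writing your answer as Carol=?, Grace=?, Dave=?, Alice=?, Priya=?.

Alice's domain is down to {2}, so Alice = 2. Remove 2 from Carol, Grace, Dave.
Carol must be 3 (only option left). Eliminate 3 elsewhere: Grace, Priya.
Grace has just one choice, so Grace = 5. Eliminate 5 elsewhere: Dave.
That leaves Priya = 1. So Dave can't be 1.
Dave has just one choice, so Dave = 4.

Carol=3, Grace=5, Dave=4, Alice=2, Priya=1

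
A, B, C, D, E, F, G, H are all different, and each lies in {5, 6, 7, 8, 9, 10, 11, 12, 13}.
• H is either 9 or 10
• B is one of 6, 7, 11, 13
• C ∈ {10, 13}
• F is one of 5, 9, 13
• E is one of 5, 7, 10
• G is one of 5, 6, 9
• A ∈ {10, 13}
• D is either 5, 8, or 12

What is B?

A and C share exactly the 2 values {10, 13}; by pigeonhole those values go to them, so strike 10, 13 from B, E, F, H.
H's domain is down to {9}, so H = 9. Eliminate 9 elsewhere: F, G.
F's domain is down to {5}, so F = 5. So D, E, G can't be 5.
G has just one choice, so G = 6. Strike 6 from B.
E has just one choice, so E = 7. Eliminate 7 elsewhere: B.
So B = 11.

11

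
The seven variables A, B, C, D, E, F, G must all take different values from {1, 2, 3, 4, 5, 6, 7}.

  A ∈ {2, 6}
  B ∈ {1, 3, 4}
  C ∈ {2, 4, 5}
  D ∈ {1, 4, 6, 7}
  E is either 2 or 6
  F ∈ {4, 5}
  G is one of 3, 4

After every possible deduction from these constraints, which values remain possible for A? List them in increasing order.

2, 6

Among the 7 variables, 7 fits only D (and all 7 values in {1, 2, 3, 4, 5, 6, 7} must be used), so D = 7.
The 6 still-open variables together cover exactly {1, 2, 3, 4, 5, 6} — 6 values for 6 variables — and 1 appears only in B's list, so B = 1.
The 5 still-open variables together cover exactly {2, 3, 4, 5, 6} — 5 values for 5 variables — and 3 appears only in G's list, so G = 3.
A and E between them cover only {2, 6} — a naked pair. Remove those values from C.
No further eliminations apply; A can still be any of 2, 6.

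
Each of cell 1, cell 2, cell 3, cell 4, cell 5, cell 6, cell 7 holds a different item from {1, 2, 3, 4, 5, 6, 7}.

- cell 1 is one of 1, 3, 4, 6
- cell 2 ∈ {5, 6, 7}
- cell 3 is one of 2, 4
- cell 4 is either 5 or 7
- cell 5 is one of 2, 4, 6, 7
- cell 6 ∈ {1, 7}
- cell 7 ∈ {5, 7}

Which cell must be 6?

Among the 7 variables, 3 fits only cell 1 (and all 7 values in {1, 2, 3, 4, 5, 6, 7} must be used), so cell 1 = 3.
The 6 still-open variables draw from only 6 values {1, 2, 4, 5, 6, 7}, so each is used; only cell 6 can be 1, hence cell 6 = 1.
The 2 variables cell 4 and cell 7 are confined to {5, 7}, which locks those values in; drop them from cell 2, cell 5.
So 6 goes to cell 2.

cell 2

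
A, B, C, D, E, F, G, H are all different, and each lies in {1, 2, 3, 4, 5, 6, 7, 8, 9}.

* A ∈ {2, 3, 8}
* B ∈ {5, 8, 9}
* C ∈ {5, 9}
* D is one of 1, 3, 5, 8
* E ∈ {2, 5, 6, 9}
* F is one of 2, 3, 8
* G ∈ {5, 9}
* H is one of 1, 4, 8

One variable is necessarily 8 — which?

B

Among the 8 variables, 4 fits only H (and all 8 values in {1, 2, 3, 4, 5, 6, 8, 9} must be used), so H = 4.
The 7 still-open variables draw from only 7 values {1, 2, 3, 5, 6, 8, 9}, so each is used; only D can be 1, hence D = 1.
The 6 still-open variables draw from only 6 values {2, 3, 5, 6, 8, 9}, so each is used; only E can be 6, hence E = 6.
C and G share exactly the 2 values {5, 9}; by pigeonhole those values go to them, so strike 5, 9 from B.
So 8 goes to B.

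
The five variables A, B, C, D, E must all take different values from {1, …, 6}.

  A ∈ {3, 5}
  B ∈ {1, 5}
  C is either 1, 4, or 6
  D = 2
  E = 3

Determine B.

1

D has just one choice, so D = 2.
E has just one choice, so E = 3. Eliminate 3 elsewhere: A.
That leaves A = 5. Remove 5 from B.
So B = 1.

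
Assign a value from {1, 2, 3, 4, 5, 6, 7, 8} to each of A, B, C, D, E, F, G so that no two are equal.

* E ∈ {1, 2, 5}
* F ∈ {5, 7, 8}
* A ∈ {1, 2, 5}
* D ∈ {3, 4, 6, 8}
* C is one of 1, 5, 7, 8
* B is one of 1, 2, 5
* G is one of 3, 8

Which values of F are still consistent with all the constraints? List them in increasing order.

The 3 variables A, B, E are confined to {1, 2, 5}, which locks those values in; drop them from C, F.
The 2 variables C and F are confined to {7, 8}, which locks those values in; drop them from D, G.
G's domain is down to {3}, so G = 3. Strike 3 from D.
No further eliminations apply; F can still be any of 7, 8.

7, 8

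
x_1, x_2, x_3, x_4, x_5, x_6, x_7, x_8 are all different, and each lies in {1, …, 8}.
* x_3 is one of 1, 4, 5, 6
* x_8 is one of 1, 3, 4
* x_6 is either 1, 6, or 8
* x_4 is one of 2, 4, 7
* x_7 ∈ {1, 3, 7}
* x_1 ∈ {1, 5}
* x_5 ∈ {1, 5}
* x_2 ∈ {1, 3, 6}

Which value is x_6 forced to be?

The 8 variables draw from only 8 values {1, 2, 3, 4, 5, 6, 7, 8}, so each is used; only x_4 can be 2, hence x_4 = 2.
Among the 7 still-open variables, 7 fits only x_7 (and all 7 values in {1, 3, 4, 5, 6, 7, 8} must be used), so x_7 = 7.
The 6 still-open variables together cover exactly {1, 3, 4, 5, 6, 8} — 6 values for 6 variables — and 8 appears only in x_6's list, so x_6 = 8.

8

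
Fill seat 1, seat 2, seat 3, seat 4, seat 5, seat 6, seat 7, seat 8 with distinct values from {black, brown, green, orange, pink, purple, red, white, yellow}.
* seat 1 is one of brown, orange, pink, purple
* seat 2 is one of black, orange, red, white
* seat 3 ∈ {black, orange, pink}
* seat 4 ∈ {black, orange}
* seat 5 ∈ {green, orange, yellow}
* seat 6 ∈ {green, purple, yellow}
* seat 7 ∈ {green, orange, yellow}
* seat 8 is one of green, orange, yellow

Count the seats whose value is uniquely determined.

4

The 3 variables seat 5, seat 7, seat 8 are confined to {green, orange, yellow}, which locks those values in; drop them from seat 1, seat 2, seat 3, seat 4, seat 6.
seat 4 must be black (only option left). So seat 2, seat 3 can't be black.
seat 6 must be purple (only option left). Strike purple from seat 1.
seat 3's domain is down to {pink}, so seat 3 = pink. Strike pink from seat 1.
That leaves seat 1 = brown.
Determined: seat 1=brown, seat 3=pink, seat 4=black, seat 6=purple. The other seats each still have more than one consistent value. That makes 4.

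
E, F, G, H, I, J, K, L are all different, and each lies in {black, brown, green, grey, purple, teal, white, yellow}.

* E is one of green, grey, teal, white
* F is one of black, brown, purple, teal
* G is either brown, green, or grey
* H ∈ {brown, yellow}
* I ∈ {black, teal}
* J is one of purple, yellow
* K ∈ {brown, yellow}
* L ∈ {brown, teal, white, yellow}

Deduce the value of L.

H and K between them cover only {brown, yellow} — a naked pair. Remove those values from F, G, J, L.
That leaves J = purple. Strike purple from F.
F and I between them cover only {black, teal} — a naked pair. Remove those values from E, L.
So L = white.

white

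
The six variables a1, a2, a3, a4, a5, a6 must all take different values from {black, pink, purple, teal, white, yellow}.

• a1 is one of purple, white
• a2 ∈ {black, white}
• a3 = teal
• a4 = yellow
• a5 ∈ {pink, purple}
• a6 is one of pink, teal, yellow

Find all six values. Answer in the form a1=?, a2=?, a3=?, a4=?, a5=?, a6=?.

a1=white, a2=black, a3=teal, a4=yellow, a5=purple, a6=pink

a3's domain is down to {teal}, so a3 = teal. So a6 can't be teal.
a4 has just one choice, so a4 = yellow. Remove yellow from a6.
a6's domain is down to {pink}, so a6 = pink. Eliminate pink elsewhere: a5.
a5 must be purple (only option left). Eliminate purple elsewhere: a1.
That leaves a1 = white. Strike white from a2.
a2's domain is down to {black}, so a2 = black.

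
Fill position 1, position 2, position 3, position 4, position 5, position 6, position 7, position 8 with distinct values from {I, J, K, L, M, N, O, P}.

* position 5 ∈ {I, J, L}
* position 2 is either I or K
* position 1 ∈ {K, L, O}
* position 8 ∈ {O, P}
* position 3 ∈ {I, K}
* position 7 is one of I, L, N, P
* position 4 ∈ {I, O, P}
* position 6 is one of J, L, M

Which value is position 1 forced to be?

Among the 8 variables, M fits only position 6 (and all 8 values in {I, J, K, L, M, N, O, P} must be used), so position 6 = M.
The 7 still-open variables draw from only 7 values {I, J, K, L, N, O, P}, so each is used; only position 5 can be J, hence position 5 = J.
The 6 still-open variables draw from only 6 values {I, K, L, N, O, P}, so each is used; only position 7 can be N, hence position 7 = N.
The 5 still-open variables together cover exactly {I, K, L, O, P} — 5 values for 5 variables — and L appears only in position 1's list, so position 1 = L.

L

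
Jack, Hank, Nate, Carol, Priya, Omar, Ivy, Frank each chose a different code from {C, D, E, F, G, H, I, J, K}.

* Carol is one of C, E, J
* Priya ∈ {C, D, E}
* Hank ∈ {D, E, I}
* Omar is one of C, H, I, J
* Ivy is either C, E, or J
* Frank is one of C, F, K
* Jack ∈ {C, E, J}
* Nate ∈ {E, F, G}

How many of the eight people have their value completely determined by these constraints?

Jack, Carol, Ivy between them cover only {C, E, J} — a naked triple. Remove those values from Hank, Nate, Priya, Omar, Frank.
Priya has just one choice, so Priya = D. So Hank can't be D.
That leaves Hank = I. So Omar can't be I.
Omar has just one choice, so Omar = H.
Determined: Hank=I, Priya=D, Omar=H. The other people each still have more than one consistent value. That makes 3.

3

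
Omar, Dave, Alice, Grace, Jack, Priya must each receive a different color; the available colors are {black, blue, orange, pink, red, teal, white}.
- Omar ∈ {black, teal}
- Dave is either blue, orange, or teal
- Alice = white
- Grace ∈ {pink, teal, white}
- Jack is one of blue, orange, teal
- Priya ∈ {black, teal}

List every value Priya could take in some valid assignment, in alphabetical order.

Alice has just one choice, so Alice = white. Eliminate white elsewhere: Grace.
The 5 still-open variables draw from only 5 values {black, blue, orange, pink, teal}, so each is used; only Grace can be pink, hence Grace = pink.
The 2 variables Omar and Priya are confined to {black, teal}, which locks those values in; drop them from Dave, Jack.
No further eliminations apply; Priya can still be any of black, teal.

black, teal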